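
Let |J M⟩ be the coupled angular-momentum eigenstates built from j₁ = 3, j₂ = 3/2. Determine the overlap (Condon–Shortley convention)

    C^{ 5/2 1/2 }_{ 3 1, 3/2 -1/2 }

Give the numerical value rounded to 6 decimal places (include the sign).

j₁+j₂−J=2  J+j₁−j₂=4  J−j₁+j₂=1  j₁+j₂+J+1=8
(j₁±m₁, j₂±m₂, J±M) = (4,2,1,2,3,2)
P² = 288/35
sum k=0..1:
  [0] +1/8 = 1/8
  [1] −1/6 = -1/6
S = -1/24
C² = P²·S² = 1/70 ; C = -0.119523

-0.119523  (= −√(1/70))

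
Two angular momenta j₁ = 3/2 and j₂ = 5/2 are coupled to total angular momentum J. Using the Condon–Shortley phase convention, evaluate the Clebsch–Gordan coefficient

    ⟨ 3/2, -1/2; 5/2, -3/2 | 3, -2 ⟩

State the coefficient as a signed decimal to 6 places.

j₁+j₂−J=1  J+j₁−j₂=2  J−j₁+j₂=4  j₁+j₂+J+1=8
(j₁±m₁, j₂±m₂, J±M) = (1,2,1,4,1,5)
P² = 48
sum k=0..1:
  [0] +1/12 = 1/12
  [1] −1/24 = -1/24
S = 1/24
C² = P²·S² = 1/12 ; C = +0.288675

+0.288675  (= +√(1/12))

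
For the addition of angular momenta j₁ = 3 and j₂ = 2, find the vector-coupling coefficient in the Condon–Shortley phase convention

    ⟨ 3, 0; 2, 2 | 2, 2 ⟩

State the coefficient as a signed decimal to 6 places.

-0.267261  (= −√(1/14))

triangle: 3!×3!×1!/8! = 36/40320
(j±m)!: 3!×3!×4!×0!×4!×0! = 20736
prefactor² = (2J+1)×Δ×N² = 648/7
  k=3: −1/(3!×0!×0!×1!×3!×0!) = -1/36
Σ = -1/36  ⇒  CG² = 648/7×(-1/36)² = 1/14
CG = −√(1/14) = -0.267261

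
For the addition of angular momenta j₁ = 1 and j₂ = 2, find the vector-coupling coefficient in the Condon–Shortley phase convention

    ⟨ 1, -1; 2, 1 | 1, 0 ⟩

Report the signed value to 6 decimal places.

√[3·2!0!2!/5! · 0!2!3!1!1!1!] = √(6/5)
  +(−1)^2/∏(2,0,0,1,0,1)! = 1/2  (running 1/2)
⟨..|..⟩ = √(6/5)·(1/2) = +0.547723

+√(3/10) ≈ +0.547723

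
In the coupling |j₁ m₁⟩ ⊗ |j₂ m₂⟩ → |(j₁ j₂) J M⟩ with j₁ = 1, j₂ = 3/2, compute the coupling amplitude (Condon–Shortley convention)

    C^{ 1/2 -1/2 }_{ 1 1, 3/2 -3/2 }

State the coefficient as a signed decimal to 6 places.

triangle: 2!·0!·1!/4! = 2/24
(j±m)!: 2!·0!·0!·3!·0!·1! = 12
prefactor² = (2J+1)·Δ·N² = 2
  k=0: +1/(0!·2!·0!·0!·0!·1!) = 1/2
Σ = 1/2  ⇒  CG² = 2·1/2² = 1/2
CG = +√(1/2) = +0.707107

+√(1/2) ≈ +0.707107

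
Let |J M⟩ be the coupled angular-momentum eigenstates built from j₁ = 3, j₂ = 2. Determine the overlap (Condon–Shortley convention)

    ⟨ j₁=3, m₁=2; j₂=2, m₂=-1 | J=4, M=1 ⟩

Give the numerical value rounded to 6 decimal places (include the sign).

triangle: 1!·5!·3!/10! = 720/3628800
(j±m)!: 5!·1!·1!·3!·5!·3! = 518400
prefactor² = (2J+1)·Δ·N² = 6480/7
  k=0: +1/(0!·1!·1!·1!·4!·2!) = 1/48
  k=1: −1/(1!·0!·0!·0!·5!·3!) = -1/720
Σ = 7/360  ⇒  CG² = 6480/7·7/360² = 7/20
CG = +√(7/20) = +0.591608

+0.591608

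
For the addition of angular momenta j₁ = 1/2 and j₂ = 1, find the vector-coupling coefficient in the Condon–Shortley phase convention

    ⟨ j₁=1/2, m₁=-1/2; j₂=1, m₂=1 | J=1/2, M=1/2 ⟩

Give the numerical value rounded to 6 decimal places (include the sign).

j₁+j₂−J=1  J+j₁−j₂=0  J−j₁+j₂=1  j₁+j₂+J+1=3
(j₁±m₁, j₂±m₂, J±M) = (0,1,2,0,1,0)
P² = 2/3
sum k=1..1:
  [1] −1/1 = -1
S = -1
C² = P²·S² = 2/3 ; C = -0.816497

-0.816497  (= −√(2/3))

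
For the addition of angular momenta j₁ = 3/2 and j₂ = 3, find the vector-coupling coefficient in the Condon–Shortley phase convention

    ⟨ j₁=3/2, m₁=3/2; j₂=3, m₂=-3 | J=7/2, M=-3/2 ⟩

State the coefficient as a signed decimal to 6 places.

triangle: 1!×2!×5!/9! = 240/362880
(j±m)!: 3!×0!×0!×6!×2!×5! = 1036800
prefactor² = (2J+1)×Δ×N² = 38400/7
  k=0: +1/(0!×1!×0!×0!×2!×5!) = 1/240
Σ = 1/240  ⇒  CG² = 38400/7×1/240² = 2/21
CG = +√(2/21) = +0.308607

+0.308607  (= +√(2/21))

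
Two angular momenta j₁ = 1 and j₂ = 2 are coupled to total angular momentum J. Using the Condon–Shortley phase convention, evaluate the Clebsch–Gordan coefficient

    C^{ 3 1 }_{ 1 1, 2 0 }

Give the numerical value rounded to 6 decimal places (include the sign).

+√(2/5) ≈ +0.632456

triangle: 0!×2!×4!/7! = 48/5040
(j±m)!: 2!×0!×2!×2!×4!×2! = 384
prefactor² = (2J+1)×Δ×N² = 128/5
  k=0: +1/(0!×0!×0!×2!×2!×2!) = 1/8
Σ = 1/8  ⇒  CG² = 128/5×1/8² = 2/5
CG = +√(2/5) = +0.632456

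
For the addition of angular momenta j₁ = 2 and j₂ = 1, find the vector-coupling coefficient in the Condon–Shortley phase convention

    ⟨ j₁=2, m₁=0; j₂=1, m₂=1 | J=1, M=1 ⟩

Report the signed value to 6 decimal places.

+√(1/10) = +0.316228

triangle: 2!·2!·0!/5! = 4/120
(j±m)!: 2!·2!·2!·0!·2!·0! = 16
prefactor² = (2J+1)·Δ·N² = 8/5
  k=2: +1/(2!·0!·0!·0!·2!·0!) = 1/4
Σ = 1/4  ⇒  CG² = 8/5·1/4² = 1/10
CG = +√(1/10) = +0.316228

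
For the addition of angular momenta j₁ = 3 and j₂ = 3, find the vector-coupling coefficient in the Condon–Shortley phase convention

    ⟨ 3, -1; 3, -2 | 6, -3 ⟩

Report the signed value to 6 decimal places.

+0.639602

√[13·0!6!6!/13! · 2!4!1!5!3!9!] = √(149299200/11)
  +(−1)^0/∏(0,0,4,1,2,5)! = 1/5760  (running 1/5760)
⟨..|..⟩ = √(149299200/11)·(1/5760) = +0.639602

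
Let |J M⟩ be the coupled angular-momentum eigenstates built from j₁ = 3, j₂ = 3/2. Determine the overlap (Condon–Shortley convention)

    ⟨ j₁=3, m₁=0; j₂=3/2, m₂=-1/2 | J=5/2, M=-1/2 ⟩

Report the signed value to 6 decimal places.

-0.414039

triangle: 2!×4!×1!/8! = 48/40320
(j±m)!: 3!×3!×1!×2!×2!×3! = 864
prefactor² = (2J+1)×Δ×N² = 216/35
  k=0: +1/(0!×2!×3!×1!×1!×0!) = 1/12
  k=1: −1/(1!×1!×2!×0!×2!×1!) = -1/4
Σ = -1/6  ⇒  CG² = 216/35×(-1/6)² = 6/35
CG = −√(6/35) = -0.414039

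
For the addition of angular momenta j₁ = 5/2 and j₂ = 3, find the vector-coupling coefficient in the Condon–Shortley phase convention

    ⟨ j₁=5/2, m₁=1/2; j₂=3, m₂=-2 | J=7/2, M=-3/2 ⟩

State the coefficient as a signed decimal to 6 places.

+√(2/21) ≈ +0.308607

triangle: 2!*3!*4!/10! = 288/3628800
(j±m)!: 3!*2!*1!*5!*2!*5! = 345600
prefactor² = (2J+1)*Δ*N² = 1536/7
  k=0: +1/(0!*2!*2!*1!*1!*3!) = 1/24
  k=1: −1/(1!*1!*1!*0!*2!*4!) = -1/48
Σ = 1/48  ⇒  CG² = 1536/7*1/48² = 2/21
CG = +√(2/21) = +0.308607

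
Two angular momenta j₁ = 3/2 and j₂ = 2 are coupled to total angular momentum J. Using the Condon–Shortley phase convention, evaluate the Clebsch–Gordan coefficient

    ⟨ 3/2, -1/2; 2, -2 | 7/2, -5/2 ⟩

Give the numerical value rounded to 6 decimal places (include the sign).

triangle: 0!×3!×4!/8! = 144/40320
(j±m)!: 1!×2!×0!×4!×1!×6! = 34560
prefactor² = (2J+1)×Δ×N² = 6912/7
  k=0: +1/(0!×0!×2!×0!×1!×4!) = 1/48
Σ = 1/48  ⇒  CG² = 6912/7×1/48² = 3/7
CG = +√(3/7) = +0.654654

+√(3/7) = +0.654654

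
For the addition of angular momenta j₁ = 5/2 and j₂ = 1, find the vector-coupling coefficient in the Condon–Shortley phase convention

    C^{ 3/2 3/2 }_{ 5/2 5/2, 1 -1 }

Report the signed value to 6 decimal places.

√[4·2!3!0!/6! · 5!0!0!2!3!0!] = √(96)
  +(−1)^0/∏(0,2,0,0,3,0)! = 1/12  (running 1/12)
⟨..|..⟩ = √(96)·(1/12) = +0.816497

+√(2/3) = +0.816497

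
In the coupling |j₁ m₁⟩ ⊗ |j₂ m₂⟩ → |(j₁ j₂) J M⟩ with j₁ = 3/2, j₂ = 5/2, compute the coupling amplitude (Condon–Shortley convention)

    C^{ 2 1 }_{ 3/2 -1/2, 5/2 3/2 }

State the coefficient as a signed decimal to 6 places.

+0.154303

j₁+j₂−J=2  J+j₁−j₂=1  J−j₁+j₂=3  j₁+j₂+J+1=7
(j₁±m₁, j₂±m₂, J±M) = (1,2,4,1,3,1)
P² = 24/7
sum k=1..2:
  [1] −1/6 = -1/6
  [2] +1/4 = 1/4
S = 1/12
C² = P²·S² = 1/42 ; C = +0.154303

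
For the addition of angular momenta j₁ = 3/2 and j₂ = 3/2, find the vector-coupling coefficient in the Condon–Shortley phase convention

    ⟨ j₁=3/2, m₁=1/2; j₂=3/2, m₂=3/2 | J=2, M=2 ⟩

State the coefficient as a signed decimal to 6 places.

√[5·1!2!2!/6! · 2!1!3!0!4!0!] = √(8)
  +(−1)^1/∏(1,0,0,2,2,0)! = -1/4  (running -1/4)
⟨..|..⟩ = √(8)·(-1/4) = -0.707107

-0.707107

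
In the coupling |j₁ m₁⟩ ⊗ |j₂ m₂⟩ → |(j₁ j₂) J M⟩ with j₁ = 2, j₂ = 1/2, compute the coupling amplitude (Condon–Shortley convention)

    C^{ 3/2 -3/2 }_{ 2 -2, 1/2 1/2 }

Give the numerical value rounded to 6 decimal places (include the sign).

triangle: 1!×3!×0!/5! = 6/120
(j±m)!: 0!×4!×1!×0!×0!×3! = 144
prefactor² = (2J+1)×Δ×N² = 144/5
  k=1: −1/(1!×0!×3!×0!×0!×0!) = -1/6
Σ = -1/6  ⇒  CG² = 144/5×(-1/6)² = 4/5
CG = −√(4/5) = -0.894427

-0.894427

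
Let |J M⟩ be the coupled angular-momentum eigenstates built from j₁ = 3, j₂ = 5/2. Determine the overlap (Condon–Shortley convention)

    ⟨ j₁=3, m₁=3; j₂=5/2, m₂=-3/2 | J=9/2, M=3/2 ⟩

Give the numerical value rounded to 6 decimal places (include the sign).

+0.322329

j₁+j₂−J=1  J+j₁−j₂=5  J−j₁+j₂=4  j₁+j₂+J+1=11
(j₁±m₁, j₂±m₂, J±M) = (6,0,1,4,6,3)
P² = 4147200/77
sum k=0..0:
  [0] +1/720 = 1/720
S = 1/720
C² = P²·S² = 8/77 ; C = +0.322329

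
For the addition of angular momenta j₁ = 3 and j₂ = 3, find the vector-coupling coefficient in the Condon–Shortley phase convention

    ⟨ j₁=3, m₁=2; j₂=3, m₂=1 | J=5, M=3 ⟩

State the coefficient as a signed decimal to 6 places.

triangle: 1!×5!×5!/12! = 14400/479001600
(j±m)!: 5!×1!×4!×2!×8!×2! = 464486400
prefactor² = (2J+1)×Δ×N² = 153600
  k=0: +1/(0!×1!×1!×4!×4!×1!) = 1/576
  k=1: −1/(1!×0!×0!×3!×5!×2!) = -1/1440
Σ = 1/960  ⇒  CG² = 153600×1/960² = 1/6
CG = +√(1/6) = +0.408248

+0.408248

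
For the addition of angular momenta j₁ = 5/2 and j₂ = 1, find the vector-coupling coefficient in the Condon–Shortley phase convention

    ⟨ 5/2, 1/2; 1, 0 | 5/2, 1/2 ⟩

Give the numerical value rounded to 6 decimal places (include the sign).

j₁+j₂−J=1  J+j₁−j₂=4  J−j₁+j₂=1  j₁+j₂+J+1=7
(j₁±m₁, j₂±m₂, J±M) = (3,2,1,1,3,2)
P² = 144/35
sum k=0..1:
  [0] +1/4 = 1/4
  [1] −1/6 = -1/6
S = 1/12
C² = P²·S² = 1/35 ; C = +0.169031

+0.169031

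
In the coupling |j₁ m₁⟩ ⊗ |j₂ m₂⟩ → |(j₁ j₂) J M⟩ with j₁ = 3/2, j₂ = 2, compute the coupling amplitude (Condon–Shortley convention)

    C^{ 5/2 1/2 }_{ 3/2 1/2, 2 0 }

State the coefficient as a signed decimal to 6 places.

+√(3/35) = +0.292770

j₁+j₂−J=1  J+j₁−j₂=2  J−j₁+j₂=3  j₁+j₂+J+1=7
(j₁±m₁, j₂±m₂, J±M) = (2,1,2,2,3,2)
P² = 48/35
sum k=0..1:
  [0] +1/2 = 1/2
  [1] −1/4 = -1/4
S = 1/4
C² = P²·S² = 3/35 ; C = +0.292770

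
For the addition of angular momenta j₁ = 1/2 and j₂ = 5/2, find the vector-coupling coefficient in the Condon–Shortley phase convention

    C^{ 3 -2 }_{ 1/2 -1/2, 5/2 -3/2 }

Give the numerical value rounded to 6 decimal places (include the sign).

+√(5/6) ≈ +0.912871

√[7·0!1!5!/7! · 0!1!1!4!1!5!] = √(480)
  +(−1)^0/∏(0,0,1,1,0,4)! = 1/24  (running 1/24)
⟨..|..⟩ = √(480)·(1/24) = +0.912871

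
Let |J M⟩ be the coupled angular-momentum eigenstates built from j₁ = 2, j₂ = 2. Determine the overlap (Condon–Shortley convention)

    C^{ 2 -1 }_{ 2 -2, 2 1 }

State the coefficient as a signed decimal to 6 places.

+√(3/7) = +0.654654

√[5·2!2!2!/7! · 0!4!3!1!1!3!] = √(48/7)
  +(−1)^2/∏(2,0,2,1,0,1)! = 1/4  (running 1/4)
⟨..|..⟩ = √(48/7)·(1/4) = +0.654654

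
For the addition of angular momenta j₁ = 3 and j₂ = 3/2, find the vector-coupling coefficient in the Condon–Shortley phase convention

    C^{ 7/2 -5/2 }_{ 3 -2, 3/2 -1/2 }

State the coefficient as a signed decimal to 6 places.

j₁+j₂−J=1  J+j₁−j₂=5  J−j₁+j₂=2  j₁+j₂+J+1=9
(j₁±m₁, j₂±m₂, J±M) = (1,5,1,2,1,6)
P² = 6400/7
sum k=0..1:
  [0] +1/120 = 1/120
  [1] −1/48 = -1/48
S = -1/80
C² = P²·S² = 1/7 ; C = -0.377964

-0.377964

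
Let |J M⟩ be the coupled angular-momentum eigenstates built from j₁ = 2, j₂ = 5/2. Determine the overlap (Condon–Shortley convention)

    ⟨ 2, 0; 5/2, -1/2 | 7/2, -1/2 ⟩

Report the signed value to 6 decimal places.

√[8·1!3!4!/9! · 2!2!2!3!3!4!] = √(768/35)
  +(−1)^0/∏(0,1,2,2,1,2)! = 1/8  (running 1/8)
  +(−1)^1/∏(1,0,1,1,2,3)! = -1/12  (running 1/24)
⟨..|..⟩ = √(768/35)·(1/24) = +0.195180

+√(4/105) ≈ +0.195180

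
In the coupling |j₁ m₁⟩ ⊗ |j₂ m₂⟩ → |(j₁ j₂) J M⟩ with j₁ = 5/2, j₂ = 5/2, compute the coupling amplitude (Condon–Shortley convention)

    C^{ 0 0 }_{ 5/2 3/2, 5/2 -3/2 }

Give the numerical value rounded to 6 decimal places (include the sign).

-0.408248

√[1·5!0!0!/6! · 4!1!1!4!0!0!] = √(96)
  +(−1)^1/∏(1,4,0,0,0,0)! = -1/24  (running -1/24)
⟨..|..⟩ = √(96)·(-1/24) = -0.408248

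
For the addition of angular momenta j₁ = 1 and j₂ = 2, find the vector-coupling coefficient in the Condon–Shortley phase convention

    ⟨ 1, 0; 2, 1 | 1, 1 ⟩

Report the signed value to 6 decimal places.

triangle: 2!*0!*2!/5! = 4/120
(j±m)!: 1!*1!*3!*1!*2!*0! = 12
prefactor² = (2J+1)*Δ*N² = 6/5
  k=1: −1/(1!*1!*0!*2!*0!*0!) = -1/2
Σ = -1/2  ⇒  CG² = 6/5*(-1/2)² = 3/10
CG = −√(3/10) = -0.547723

−√(3/10) = -0.547723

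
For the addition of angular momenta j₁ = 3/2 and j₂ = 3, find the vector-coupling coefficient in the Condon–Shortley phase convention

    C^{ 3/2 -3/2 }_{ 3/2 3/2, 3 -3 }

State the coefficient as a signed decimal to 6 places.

j₁+j₂−J=3  J+j₁−j₂=0  J−j₁+j₂=3  j₁+j₂+J+1=7
(j₁±m₁, j₂±m₂, J±M) = (3,0,0,6,0,3)
P² = 5184/7
sum k=0..0:
  [0] +1/36 = 1/36
S = 1/36
C² = P²·S² = 4/7 ; C = +0.755929

+0.755929  (= +√(4/7))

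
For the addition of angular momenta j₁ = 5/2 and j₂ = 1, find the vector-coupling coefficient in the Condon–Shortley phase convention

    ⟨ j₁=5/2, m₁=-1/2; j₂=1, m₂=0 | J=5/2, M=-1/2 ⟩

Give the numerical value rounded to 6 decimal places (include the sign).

−√(1/35) = -0.169031

√[6·1!4!1!/7! · 2!3!1!1!2!3!] = √(144/35)
  +(−1)^0/∏(0,1,3,1,1,0)! = 1/6  (running 1/6)
  +(−1)^1/∏(1,0,2,0,2,1)! = -1/4  (running -1/12)
⟨..|..⟩ = √(144/35)·(-1/12) = -0.169031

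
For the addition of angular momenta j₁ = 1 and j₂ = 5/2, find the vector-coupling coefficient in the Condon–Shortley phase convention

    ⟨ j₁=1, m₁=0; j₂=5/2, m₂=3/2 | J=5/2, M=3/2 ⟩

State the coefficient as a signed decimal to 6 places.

√[6·1!1!4!/7! · 1!1!4!1!4!1!] = √(576/35)
  +(−1)^0/∏(0,1,1,4,0,0)! = 1/24  (running 1/24)
  +(−1)^1/∏(1,0,0,3,1,1)! = -1/6  (running -1/8)
⟨..|..⟩ = √(576/35)·(-1/8) = -0.507093

−√(9/35) = -0.507093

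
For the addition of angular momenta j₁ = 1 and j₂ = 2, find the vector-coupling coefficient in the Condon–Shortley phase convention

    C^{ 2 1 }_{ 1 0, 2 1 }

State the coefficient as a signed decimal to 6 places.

−√(1/6) ≈ -0.408248

√[5·1!1!3!/6! · 1!1!3!1!3!1!] = √(3/2)
  +(−1)^0/∏(0,1,1,3,0,0)! = 1/6  (running 1/6)
  +(−1)^1/∏(1,0,0,2,1,1)! = -1/2  (running -1/3)
⟨..|..⟩ = √(3/2)·(-1/3) = -0.408248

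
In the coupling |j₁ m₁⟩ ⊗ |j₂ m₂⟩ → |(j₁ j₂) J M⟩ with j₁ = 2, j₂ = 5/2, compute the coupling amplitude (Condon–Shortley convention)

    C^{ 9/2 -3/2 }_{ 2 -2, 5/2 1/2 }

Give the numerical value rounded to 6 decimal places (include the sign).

+√(5/42) ≈ +0.345033

√[10·0!4!5!/10! · 0!4!3!2!3!6!] = √(69120/7)
  +(−1)^0/∏(0,0,4,3,0,2)! = 1/288  (running 1/288)
⟨..|..⟩ = √(69120/7)·(1/288) = +0.345033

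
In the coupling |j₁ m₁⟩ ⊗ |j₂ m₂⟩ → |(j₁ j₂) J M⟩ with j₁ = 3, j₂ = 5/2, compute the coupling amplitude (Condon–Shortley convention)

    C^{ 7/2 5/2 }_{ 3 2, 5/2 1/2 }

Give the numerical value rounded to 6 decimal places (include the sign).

j₁+j₂−J=2  J+j₁−j₂=4  J−j₁+j₂=3  j₁+j₂+J+1=10
(j₁±m₁, j₂±m₂, J±M) = (5,1,3,2,6,1)
P² = 4608/7
sum k=0..1:
  [0] +1/72 = 1/72
  [1] −1/48 = -1/48
S = -1/144
C² = P²·S² = 2/63 ; C = -0.178174

−√(2/63) = -0.178174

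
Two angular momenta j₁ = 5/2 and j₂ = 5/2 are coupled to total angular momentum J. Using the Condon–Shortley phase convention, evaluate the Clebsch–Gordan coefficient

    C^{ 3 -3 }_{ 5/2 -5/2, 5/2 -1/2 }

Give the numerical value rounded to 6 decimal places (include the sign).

j₁+j₂−J=2  J+j₁−j₂=3  J−j₁+j₂=3  j₁+j₂+J+1=9
(j₁±m₁, j₂±m₂, J±M) = (0,5,2,3,0,6)
P² = 1440
sum k=2..2:
  [2] +1/72 = 1/72
S = 1/72
C² = P²·S² = 5/18 ; C = +0.527046

+√(5/18) = +0.527046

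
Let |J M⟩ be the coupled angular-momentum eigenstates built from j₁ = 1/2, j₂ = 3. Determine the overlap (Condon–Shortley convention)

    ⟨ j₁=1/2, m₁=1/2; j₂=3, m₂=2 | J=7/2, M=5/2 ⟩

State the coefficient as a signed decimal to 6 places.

j₁+j₂−J=0  J+j₁−j₂=1  J−j₁+j₂=6  j₁+j₂+J+1=8
(j₁±m₁, j₂±m₂, J±M) = (1,0,5,1,6,1)
P² = 86400/7
sum k=0..0:
  [0] +1/120 = 1/120
S = 1/120
C² = P²·S² = 6/7 ; C = +0.925820

+0.925820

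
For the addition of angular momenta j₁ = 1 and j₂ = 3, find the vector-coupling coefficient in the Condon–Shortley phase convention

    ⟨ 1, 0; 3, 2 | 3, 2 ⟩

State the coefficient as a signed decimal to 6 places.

√[7·1!1!5!/8! · 1!1!5!1!5!1!] = √(300)
  +(−1)^0/∏(0,1,1,5,0,0)! = 1/120  (running 1/120)
  +(−1)^1/∏(1,0,0,4,1,1)! = -1/24  (running -1/30)
⟨..|..⟩ = √(300)·(-1/30) = -0.577350

−√(1/3) = -0.577350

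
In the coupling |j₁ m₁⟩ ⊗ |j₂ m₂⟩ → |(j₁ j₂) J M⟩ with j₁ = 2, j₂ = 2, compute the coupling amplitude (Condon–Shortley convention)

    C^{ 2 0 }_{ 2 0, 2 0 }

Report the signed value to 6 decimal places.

-0.534522  (= −√(2/7))

triangle: 2!×2!×2!/7! = 8/5040
(j±m)!: 2!×2!×2!×2!×2!×2! = 64
prefactor² = (2J+1)×Δ×N² = 32/63
  k=0: +1/(0!×2!×2!×2!×0!×0!) = 1/8
  k=1: −1/(1!×1!×1!×1!×1!×1!) = -1
  k=2: +1/(2!×0!×0!×0!×2!×2!) = 1/8
Σ = -3/4  ⇒  CG² = 32/63×(-3/4)² = 2/7
CG = −√(2/7) = -0.534522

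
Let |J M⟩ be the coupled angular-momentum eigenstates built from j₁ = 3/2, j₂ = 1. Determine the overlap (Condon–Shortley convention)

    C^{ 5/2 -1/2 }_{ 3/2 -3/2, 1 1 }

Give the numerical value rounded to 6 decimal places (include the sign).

triangle: 0!×3!×2!/6! = 12/720
(j±m)!: 0!×3!×2!×0!×2!×3! = 144
prefactor² = (2J+1)×Δ×N² = 72/5
  k=0: +1/(0!×0!×3!×2!×0!×0!) = 1/12
Σ = 1/12  ⇒  CG² = 72/5×1/12² = 1/10
CG = +√(1/10) = +0.316228

+√(1/10) = +0.316228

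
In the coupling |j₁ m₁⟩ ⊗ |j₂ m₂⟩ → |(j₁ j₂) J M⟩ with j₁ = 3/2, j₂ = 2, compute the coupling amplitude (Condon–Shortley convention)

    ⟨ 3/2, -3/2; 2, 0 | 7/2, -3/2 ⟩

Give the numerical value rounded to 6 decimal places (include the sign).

j₁+j₂−J=0  J+j₁−j₂=3  J−j₁+j₂=4  j₁+j₂+J+1=8
(j₁±m₁, j₂±m₂, J±M) = (0,3,2,2,2,5)
P² = 1152/7
sum k=0..0:
  [0] +1/24 = 1/24
S = 1/24
C² = P²·S² = 2/7 ; C = +0.534522

+0.534522  (= +√(2/7))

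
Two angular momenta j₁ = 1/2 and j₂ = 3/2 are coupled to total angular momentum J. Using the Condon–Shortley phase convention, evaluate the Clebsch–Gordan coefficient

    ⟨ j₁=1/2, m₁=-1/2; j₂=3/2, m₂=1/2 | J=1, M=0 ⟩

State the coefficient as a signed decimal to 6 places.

−√(1/2) ≈ -0.707107

triangle: 1!·0!·2!/4! = 2/24
(j±m)!: 0!·1!·2!·1!·1!·1! = 2
prefactor² = (2J+1)·Δ·N² = 1/2
  k=1: −1/(1!·0!·0!·1!·0!·1!) = -1
Σ = -1  ⇒  CG² = 1/2·(-1)² = 1/2
CG = −√(1/2) = -0.707107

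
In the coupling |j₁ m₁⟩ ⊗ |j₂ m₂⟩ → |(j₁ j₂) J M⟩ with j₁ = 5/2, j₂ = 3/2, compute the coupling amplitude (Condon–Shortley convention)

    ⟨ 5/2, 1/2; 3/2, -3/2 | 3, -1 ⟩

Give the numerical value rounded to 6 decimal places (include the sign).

+0.670820  (= +√(9/20))

triangle: 1!*4!*2!/8! = 48/40320
(j±m)!: 3!*2!*0!*3!*2!*4! = 3456
prefactor² = (2J+1)*Δ*N² = 144/5
  k=0: +1/(0!*1!*2!*0!*2!*2!) = 1/8
Σ = 1/8  ⇒  CG² = 144/5*1/8² = 9/20
CG = +√(9/20) = +0.670820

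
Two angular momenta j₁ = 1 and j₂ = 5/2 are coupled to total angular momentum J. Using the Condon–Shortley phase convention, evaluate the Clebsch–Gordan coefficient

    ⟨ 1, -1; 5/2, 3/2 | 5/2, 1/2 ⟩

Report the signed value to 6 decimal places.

triangle: 1!×1!×4!/7! = 24/5040
(j±m)!: 0!×2!×4!×1!×3!×2! = 576
prefactor² = (2J+1)×Δ×N² = 576/35
  k=1: −1/(1!×0!×1!×3!×0!×1!) = -1/6
Σ = -1/6  ⇒  CG² = 576/35×(-1/6)² = 16/35
CG = −√(16/35) = -0.676123

−√(16/35) ≈ -0.676123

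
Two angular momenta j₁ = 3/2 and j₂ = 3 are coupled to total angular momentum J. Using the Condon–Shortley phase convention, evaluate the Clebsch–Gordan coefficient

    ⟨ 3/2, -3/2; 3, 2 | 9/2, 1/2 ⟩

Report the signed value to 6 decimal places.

triangle: 0!·3!·6!/10! = 4320/3628800
(j±m)!: 0!·3!·5!·1!·5!·4! = 2073600
prefactor² = (2J+1)·Δ·N² = 172800/7
  k=0: +1/(0!·0!·3!·5!·0!·1!) = 1/720
Σ = 1/720  ⇒  CG² = 172800/7·1/720² = 1/21
CG = +√(1/21) = +0.218218

+0.218218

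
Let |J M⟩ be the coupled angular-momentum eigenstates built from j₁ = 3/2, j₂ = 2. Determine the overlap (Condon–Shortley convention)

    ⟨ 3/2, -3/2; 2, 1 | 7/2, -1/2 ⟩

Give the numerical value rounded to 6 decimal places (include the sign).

√[8·0!3!4!/8! · 0!3!3!1!3!4!] = √(5184/35)
  +(−1)^0/∏(0,0,3,3,0,1)! = 1/36  (running 1/36)
⟨..|..⟩ = √(5184/35)·(1/36) = +0.338062

+0.338062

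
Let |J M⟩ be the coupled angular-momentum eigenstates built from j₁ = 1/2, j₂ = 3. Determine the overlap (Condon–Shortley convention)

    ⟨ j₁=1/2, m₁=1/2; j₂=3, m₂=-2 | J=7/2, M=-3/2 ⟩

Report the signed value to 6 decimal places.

j₁+j₂−J=0  J+j₁−j₂=1  J−j₁+j₂=6  j₁+j₂+J+1=8
(j₁±m₁, j₂±m₂, J±M) = (1,0,1,5,2,5)
P² = 28800/7
sum k=0..0:
  [0] +1/120 = 1/120
S = 1/120
C² = P²·S² = 2/7 ; C = +0.534522

+√(2/7) ≈ +0.534522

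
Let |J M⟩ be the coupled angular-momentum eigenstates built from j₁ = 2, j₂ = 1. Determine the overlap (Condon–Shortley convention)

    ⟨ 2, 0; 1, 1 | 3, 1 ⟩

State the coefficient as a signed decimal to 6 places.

j₁+j₂−J=0  J+j₁−j₂=4  J−j₁+j₂=2  j₁+j₂+J+1=7
(j₁±m₁, j₂±m₂, J±M) = (2,2,2,0,4,2)
P² = 128/5
sum k=0..0:
  [0] +1/8 = 1/8
S = 1/8
C² = P²·S² = 2/5 ; C = +0.632456

+√(2/5) = +0.632456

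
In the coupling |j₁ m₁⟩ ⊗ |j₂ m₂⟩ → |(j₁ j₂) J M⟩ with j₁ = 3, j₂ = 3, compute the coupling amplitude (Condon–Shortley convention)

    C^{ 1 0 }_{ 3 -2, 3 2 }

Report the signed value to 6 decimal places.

√[3·5!1!1!/8! · 1!5!5!1!1!1!] = √(900/7)
  +(−1)^4/∏(4,1,1,1,0,0)! = 1/24  (running 1/24)
  +(−1)^5/∏(5,0,0,0,1,1)! = -1/120  (running 1/30)
⟨..|..⟩ = √(900/7)·(1/30) = +0.377964

+√(1/7) = +0.377964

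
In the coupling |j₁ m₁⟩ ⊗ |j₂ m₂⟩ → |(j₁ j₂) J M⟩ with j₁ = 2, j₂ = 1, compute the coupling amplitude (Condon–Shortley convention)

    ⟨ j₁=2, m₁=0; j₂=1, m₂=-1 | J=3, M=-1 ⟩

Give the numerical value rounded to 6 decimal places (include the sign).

+√(2/5) ≈ +0.632456

triangle: 0!·4!·2!/7! = 48/5040
(j±m)!: 2!·2!·0!·2!·2!·4! = 384
prefactor² = (2J+1)·Δ·N² = 128/5
  k=0: +1/(0!·0!·2!·0!·2!·2!) = 1/8
Σ = 1/8  ⇒  CG² = 128/5·1/8² = 2/5
CG = +√(2/5) = +0.632456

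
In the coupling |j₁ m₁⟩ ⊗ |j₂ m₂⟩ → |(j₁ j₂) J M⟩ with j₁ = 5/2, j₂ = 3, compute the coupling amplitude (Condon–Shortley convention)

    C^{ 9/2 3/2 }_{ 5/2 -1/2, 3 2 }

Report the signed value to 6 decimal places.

−√(169/462) ≈ -0.604815

triangle: 1!·4!·5!/11! = 2880/39916800
(j±m)!: 2!·3!·5!·1!·6!·3! = 6220800
prefactor² = (2J+1)·Δ·N² = 345600/77
  k=0: +1/(0!·1!·3!·5!·1!·0!) = 1/720
  k=1: −1/(1!·0!·2!·4!·2!·1!) = -1/96
Σ = -13/1440  ⇒  CG² = 345600/77·(-13/1440)² = 169/462
CG = −√(169/462) = -0.604815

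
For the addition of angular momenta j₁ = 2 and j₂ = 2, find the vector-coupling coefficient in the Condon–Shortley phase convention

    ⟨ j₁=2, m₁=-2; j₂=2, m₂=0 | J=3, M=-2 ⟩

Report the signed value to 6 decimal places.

j₁+j₂−J=1  J+j₁−j₂=3  J−j₁+j₂=3  j₁+j₂+J+1=8
(j₁±m₁, j₂±m₂, J±M) = (0,4,2,2,1,5)
P² = 72
sum k=1..1:
  [1] −1/12 = -1/12
S = -1/12
C² = P²·S² = 1/2 ; C = -0.707107

-0.707107  (= −√(1/2))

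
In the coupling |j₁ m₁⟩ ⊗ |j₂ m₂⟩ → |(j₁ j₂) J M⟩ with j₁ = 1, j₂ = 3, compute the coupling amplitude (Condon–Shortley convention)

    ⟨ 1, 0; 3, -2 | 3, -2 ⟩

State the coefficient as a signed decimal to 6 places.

√[7·1!1!5!/8! · 1!1!1!5!1!5!] = √(300)
  +(−1)^0/∏(0,1,1,1,0,4)! = 1/24  (running 1/24)
  +(−1)^1/∏(1,0,0,0,1,5)! = -1/120  (running 1/30)
⟨..|..⟩ = √(300)·(1/30) = +0.577350

+0.577350  (= +√(1/3))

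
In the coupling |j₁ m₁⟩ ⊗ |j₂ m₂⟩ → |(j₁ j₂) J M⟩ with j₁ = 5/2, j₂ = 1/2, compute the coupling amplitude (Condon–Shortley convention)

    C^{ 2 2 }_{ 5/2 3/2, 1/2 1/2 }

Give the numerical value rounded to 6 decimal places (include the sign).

triangle: 1!*4!*0!/6! = 24/720
(j±m)!: 4!*1!*1!*0!*4!*0! = 576
prefactor² = (2J+1)*Δ*N² = 96
  k=1: −1/(1!*0!*0!*0!*4!*0!) = -1/24
Σ = -1/24  ⇒  CG² = 96*(-1/24)² = 1/6
CG = −√(1/6) = -0.408248

−√(1/6) = -0.408248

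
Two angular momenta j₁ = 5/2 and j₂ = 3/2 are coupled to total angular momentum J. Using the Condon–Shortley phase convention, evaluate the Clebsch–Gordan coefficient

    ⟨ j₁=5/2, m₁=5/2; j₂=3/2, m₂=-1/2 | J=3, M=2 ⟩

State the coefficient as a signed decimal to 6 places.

triangle: 1!*4!*2!/8! = 48/40320
(j±m)!: 5!*0!*1!*2!*5!*1! = 28800
prefactor² = (2J+1)*Δ*N² = 240
  k=0: +1/(0!*1!*0!*1!*4!*1!) = 1/24
Σ = 1/24  ⇒  CG² = 240*1/24² = 5/12
CG = +√(5/12) = +0.645497

+0.645497  (= +√(5/12))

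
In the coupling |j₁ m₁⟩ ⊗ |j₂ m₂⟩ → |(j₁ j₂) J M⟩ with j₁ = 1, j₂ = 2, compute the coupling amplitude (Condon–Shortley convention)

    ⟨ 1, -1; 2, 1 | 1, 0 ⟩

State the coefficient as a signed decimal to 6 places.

√[3·2!0!2!/5! · 0!2!3!1!1!1!] = √(6/5)
  +(−1)^2/∏(2,0,0,1,0,1)! = 1/2  (running 1/2)
⟨..|..⟩ = √(6/5)·(1/2) = +0.547723

+√(3/10) = +0.547723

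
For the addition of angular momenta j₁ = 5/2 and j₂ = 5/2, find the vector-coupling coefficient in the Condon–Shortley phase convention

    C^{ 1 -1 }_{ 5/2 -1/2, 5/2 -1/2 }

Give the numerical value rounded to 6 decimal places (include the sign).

triangle: 4!*1!*1!/7! = 24/5040
(j±m)!: 2!*3!*2!*3!*0!*2! = 288
prefactor² = (2J+1)*Δ*N² = 144/35
  k=2: +1/(2!*2!*1!*0!*0!*1!) = 1/4
Σ = 1/4  ⇒  CG² = 144/35*1/4² = 9/35
CG = +√(9/35) = +0.507093

+0.507093  (= +√(9/35))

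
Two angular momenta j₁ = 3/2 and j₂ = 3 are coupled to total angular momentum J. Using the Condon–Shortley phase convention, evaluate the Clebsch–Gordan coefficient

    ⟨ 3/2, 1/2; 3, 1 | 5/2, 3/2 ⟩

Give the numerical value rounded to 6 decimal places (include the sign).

√[6·2!1!4!/8! · 2!1!4!2!4!1!] = √(576/35)
  +(−1)^0/∏(0,2,1,4,0,0)! = 1/48  (running 1/48)
  +(−1)^1/∏(1,1,0,3,1,1)! = -1/6  (running -7/48)
⟨..|..⟩ = √(576/35)·(-7/48) = -0.591608

−√(7/20) ≈ -0.591608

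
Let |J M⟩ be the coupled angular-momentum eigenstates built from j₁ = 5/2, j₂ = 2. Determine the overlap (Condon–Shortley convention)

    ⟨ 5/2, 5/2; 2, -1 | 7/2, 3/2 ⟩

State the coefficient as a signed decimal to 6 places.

+0.487950  (= +√(5/21))

triangle: 1!·4!·3!/9! = 144/362880
(j±m)!: 5!·0!·1!·3!·5!·2! = 172800
prefactor² = (2J+1)·Δ·N² = 3840/7
  k=0: +1/(0!·1!·0!·1!·4!·2!) = 1/48
Σ = 1/48  ⇒  CG² = 3840/7·1/48² = 5/21
CG = +√(5/21) = +0.487950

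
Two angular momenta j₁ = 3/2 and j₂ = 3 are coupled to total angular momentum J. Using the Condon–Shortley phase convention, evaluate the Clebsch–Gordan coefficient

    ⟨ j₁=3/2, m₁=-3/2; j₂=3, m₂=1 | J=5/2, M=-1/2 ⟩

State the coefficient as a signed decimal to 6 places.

√[6·2!1!4!/8! · 0!3!4!2!2!3!] = √(864/35)
  +(−1)^2/∏(2,0,1,2,0,2)! = 1/8  (running 1/8)
⟨..|..⟩ = √(864/35)·(1/8) = +0.621059

+√(27/70) = +0.621059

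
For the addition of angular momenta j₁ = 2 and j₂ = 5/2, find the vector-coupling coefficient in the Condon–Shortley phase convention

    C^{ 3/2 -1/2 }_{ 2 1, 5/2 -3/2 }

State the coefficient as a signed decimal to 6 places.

-0.138013  (= −√(2/105))

triangle: 3!×1!×2!/7! = 12/5040
(j±m)!: 3!×1!×1!×4!×1!×2! = 288
prefactor² = (2J+1)×Δ×N² = 96/35
  k=0: +1/(0!×3!×1!×1!×0!×1!) = 1/6
  k=1: −1/(1!×2!×0!×0!×1!×2!) = -1/4
Σ = -1/12  ⇒  CG² = 96/35×(-1/12)² = 2/105
CG = −√(2/105) = -0.138013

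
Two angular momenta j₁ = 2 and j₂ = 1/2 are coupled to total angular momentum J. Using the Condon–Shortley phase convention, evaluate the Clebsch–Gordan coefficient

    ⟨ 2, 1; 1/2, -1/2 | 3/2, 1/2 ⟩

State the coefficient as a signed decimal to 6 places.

+√(3/5) = +0.774597

√[4·1!3!0!/5! · 3!1!0!1!2!1!] = √(12/5)
  +(−1)^0/∏(0,1,1,0,2,0)! = 1/2  (running 1/2)
⟨..|..⟩ = √(12/5)·(1/2) = +0.774597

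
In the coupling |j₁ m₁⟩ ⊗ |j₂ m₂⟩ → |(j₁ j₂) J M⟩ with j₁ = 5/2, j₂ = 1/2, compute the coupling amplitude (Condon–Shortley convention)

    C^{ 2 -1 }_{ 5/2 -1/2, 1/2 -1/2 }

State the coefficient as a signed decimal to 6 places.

triangle: 1!*4!*0!/6! = 24/720
(j±m)!: 2!*3!*0!*1!*1!*3! = 72
prefactor² = (2J+1)*Δ*N² = 12
  k=0: +1/(0!*1!*3!*0!*1!*0!) = 1/6
Σ = 1/6  ⇒  CG² = 12*1/6² = 1/3
CG = +√(1/3) = +0.577350

+√(1/3) ≈ +0.577350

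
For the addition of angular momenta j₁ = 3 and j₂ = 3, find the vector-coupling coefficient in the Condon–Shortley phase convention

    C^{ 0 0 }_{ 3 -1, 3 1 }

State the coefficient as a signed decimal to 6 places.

√[1·6!0!0!/7! · 2!4!4!2!0!0!] = √(2304/7)
  +(−1)^4/∏(4,2,0,0,0,0)! = 1/48  (running 1/48)
⟨..|..⟩ = √(2304/7)·(1/48) = +0.377964

+0.377964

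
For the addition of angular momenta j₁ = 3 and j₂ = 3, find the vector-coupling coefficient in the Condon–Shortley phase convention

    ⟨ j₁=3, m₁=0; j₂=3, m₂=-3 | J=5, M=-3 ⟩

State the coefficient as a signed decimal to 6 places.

+0.577350

j₁+j₂−J=1  J+j₁−j₂=5  J−j₁+j₂=5  j₁+j₂+J+1=12
(j₁±m₁, j₂±m₂, J±M) = (3,3,0,6,2,8)
P² = 691200
sum k=0..0:
  [0] +1/1440 = 1/1440
S = 1/1440
C² = P²·S² = 1/3 ; C = +0.577350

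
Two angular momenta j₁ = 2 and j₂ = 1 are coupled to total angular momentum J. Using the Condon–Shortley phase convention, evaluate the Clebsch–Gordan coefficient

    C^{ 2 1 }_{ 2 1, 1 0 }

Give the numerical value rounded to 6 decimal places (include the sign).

j₁+j₂−J=1  J+j₁−j₂=3  J−j₁+j₂=1  j₁+j₂+J+1=6
(j₁±m₁, j₂±m₂, J±M) = (3,1,1,1,3,1)
P² = 3/2
sum k=0..1:
  [0] +1/2 = 1/2
  [1] −1/6 = -1/6
S = 1/3
C² = P²·S² = 1/6 ; C = +0.408248

+√(1/6) = +0.408248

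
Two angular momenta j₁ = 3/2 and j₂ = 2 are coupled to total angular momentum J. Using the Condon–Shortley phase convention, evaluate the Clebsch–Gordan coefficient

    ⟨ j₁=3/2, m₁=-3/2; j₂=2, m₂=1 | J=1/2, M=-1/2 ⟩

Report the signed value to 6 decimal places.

-0.316228

triangle: 3!*0!*1!/5! = 6/120
(j±m)!: 0!*3!*3!*1!*0!*1! = 36
prefactor² = (2J+1)*Δ*N² = 18/5
  k=3: −1/(3!*0!*0!*0!*0!*1!) = -1/6
Σ = -1/6  ⇒  CG² = 18/5*(-1/6)² = 1/10
CG = −√(1/10) = -0.316228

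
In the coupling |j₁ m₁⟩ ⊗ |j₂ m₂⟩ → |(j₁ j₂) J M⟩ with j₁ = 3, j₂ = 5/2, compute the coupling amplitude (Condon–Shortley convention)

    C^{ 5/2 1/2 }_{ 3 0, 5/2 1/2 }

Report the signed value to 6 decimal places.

+0.276026

√[6·3!3!2!/9! · 3!3!3!2!3!2!] = √(216/35)
  +(−1)^1/∏(1,2,2,2,1,0)! = -1/8  (running -1/8)
  +(−1)^2/∏(2,1,1,1,2,1)! = 1/4  (running 1/8)
  +(−1)^3/∏(3,0,0,0,3,2)! = -1/72  (running 1/9)
⟨..|..⟩ = √(216/35)·(1/9) = +0.276026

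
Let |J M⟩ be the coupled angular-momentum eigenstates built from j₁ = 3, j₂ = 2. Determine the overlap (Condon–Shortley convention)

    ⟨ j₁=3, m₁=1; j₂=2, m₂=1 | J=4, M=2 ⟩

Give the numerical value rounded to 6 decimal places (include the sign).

−√(1/28) = -0.188982

triangle: 1!*5!*3!/10! = 720/3628800
(j±m)!: 4!*2!*3!*1!*6!*2! = 414720
prefactor² = (2J+1)*Δ*N² = 5184/7
  k=0: +1/(0!*1!*2!*3!*3!*0!) = 1/72
  k=1: −1/(1!*0!*1!*2!*4!*1!) = -1/48
Σ = -1/144  ⇒  CG² = 5184/7*(-1/144)² = 1/28
CG = −√(1/28) = -0.188982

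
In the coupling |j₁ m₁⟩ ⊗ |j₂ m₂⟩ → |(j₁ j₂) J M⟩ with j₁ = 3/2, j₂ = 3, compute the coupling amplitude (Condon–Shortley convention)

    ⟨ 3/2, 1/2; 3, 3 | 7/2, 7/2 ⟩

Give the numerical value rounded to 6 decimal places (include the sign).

-0.816497  (= −√(2/3))

j₁+j₂−J=1  J+j₁−j₂=2  J−j₁+j₂=5  j₁+j₂+J+1=9
(j₁±m₁, j₂±m₂, J±M) = (2,1,6,0,7,0)
P² = 38400
sum k=1..1:
  [1] −1/240 = -1/240
S = -1/240
C² = P²·S² = 2/3 ; C = -0.816497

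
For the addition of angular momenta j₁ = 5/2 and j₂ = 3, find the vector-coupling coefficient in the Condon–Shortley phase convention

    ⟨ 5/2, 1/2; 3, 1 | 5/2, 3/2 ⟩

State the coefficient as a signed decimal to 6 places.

triangle: 3!*2!*3!/9! = 72/362880
(j±m)!: 3!*2!*4!*2!*4!*1! = 13824
prefactor² = (2J+1)*Δ*N² = 576/35
  k=1: −1/(1!*2!*1!*3!*1!*0!) = -1/12
  k=2: +1/(2!*1!*0!*2!*2!*1!) = 1/8
Σ = 1/24  ⇒  CG² = 576/35*1/24² = 1/35
CG = +√(1/35) = +0.169031

+0.169031  (= +√(1/35))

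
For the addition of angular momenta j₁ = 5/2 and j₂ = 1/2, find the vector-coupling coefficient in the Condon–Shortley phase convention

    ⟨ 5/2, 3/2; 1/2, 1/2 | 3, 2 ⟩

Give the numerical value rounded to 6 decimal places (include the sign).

triangle: 0!*5!*1!/7! = 120/5040
(j±m)!: 4!*1!*1!*0!*5!*1! = 2880
prefactor² = (2J+1)*Δ*N² = 480
  k=0: +1/(0!*0!*1!*1!*4!*0!) = 1/24
Σ = 1/24  ⇒  CG² = 480*1/24² = 5/6
CG = +√(5/6) = +0.912871

+0.912871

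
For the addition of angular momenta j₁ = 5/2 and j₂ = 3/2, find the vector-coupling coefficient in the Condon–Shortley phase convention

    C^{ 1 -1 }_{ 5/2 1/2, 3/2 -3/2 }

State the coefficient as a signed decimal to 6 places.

+0.223607  (= +√(1/20))

triangle: 3!·2!·0!/6! = 12/720
(j±m)!: 3!·2!·0!·3!·0!·2! = 144
prefactor² = (2J+1)·Δ·N² = 36/5
  k=0: +1/(0!·3!·2!·0!·0!·0!) = 1/12
Σ = 1/12  ⇒  CG² = 36/5·1/12² = 1/20
CG = +√(1/20) = +0.223607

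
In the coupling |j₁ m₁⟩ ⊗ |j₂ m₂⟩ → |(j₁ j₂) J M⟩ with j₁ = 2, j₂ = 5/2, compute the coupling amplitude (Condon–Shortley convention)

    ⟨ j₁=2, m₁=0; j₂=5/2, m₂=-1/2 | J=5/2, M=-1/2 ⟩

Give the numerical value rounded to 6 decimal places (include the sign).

−√(8/35) ≈ -0.478091

√[6·2!2!3!/8! · 2!2!2!3!2!3!] = √(72/35)
  +(−1)^0/∏(0,2,2,2,0,1)! = 1/8  (running 1/8)
  +(−1)^1/∏(1,1,1,1,1,2)! = -1/2  (running -3/8)
  +(−1)^2/∏(2,0,0,0,2,3)! = 1/24  (running -1/3)
⟨..|..⟩ = √(72/35)·(-1/3) = -0.478091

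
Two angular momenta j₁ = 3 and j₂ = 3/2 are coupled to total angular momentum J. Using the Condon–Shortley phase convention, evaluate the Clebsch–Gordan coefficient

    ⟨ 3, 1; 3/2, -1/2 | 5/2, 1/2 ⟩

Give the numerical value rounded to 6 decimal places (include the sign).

-0.119523  (= −√(1/70))

triangle: 2!×4!×1!/8! = 48/40320
(j±m)!: 4!×2!×1!×2!×3!×2! = 1152
prefactor² = (2J+1)×Δ×N² = 288/35
  k=0: +1/(0!×2!×2!×1!×2!×0!) = 1/8
  k=1: −1/(1!×1!×1!×0!×3!×1!) = -1/6
Σ = -1/24  ⇒  CG² = 288/35×(-1/24)² = 1/70
CG = −√(1/70) = -0.119523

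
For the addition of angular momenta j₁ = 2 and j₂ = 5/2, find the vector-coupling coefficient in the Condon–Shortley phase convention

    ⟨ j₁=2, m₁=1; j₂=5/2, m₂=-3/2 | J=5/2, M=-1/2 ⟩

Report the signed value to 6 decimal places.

+√(6/35) = +0.414039

j₁+j₂−J=2  J+j₁−j₂=2  J−j₁+j₂=3  j₁+j₂+J+1=8
(j₁±m₁, j₂±m₂, J±M) = (3,1,1,4,2,3)
P² = 216/35
sum k=0..1:
  [0] +1/4 = 1/4
  [1] −1/12 = -1/12
S = 1/6
C² = P²·S² = 6/35 ; C = +0.414039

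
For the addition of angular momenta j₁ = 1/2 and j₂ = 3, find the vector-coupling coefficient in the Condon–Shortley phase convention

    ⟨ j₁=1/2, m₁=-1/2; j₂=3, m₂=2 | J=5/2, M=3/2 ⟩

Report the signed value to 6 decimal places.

-0.845154  (= −√(5/7))

√[6·1!0!5!/7! · 0!1!5!1!4!1!] = √(2880/7)
  +(−1)^1/∏(1,0,0,4,0,1)! = -1/24  (running -1/24)
⟨..|..⟩ = √(2880/7)·(-1/24) = -0.845154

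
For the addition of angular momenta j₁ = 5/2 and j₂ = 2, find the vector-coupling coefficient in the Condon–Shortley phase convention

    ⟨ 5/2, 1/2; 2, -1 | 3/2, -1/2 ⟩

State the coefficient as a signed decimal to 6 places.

j₁+j₂−J=3  J+j₁−j₂=2  J−j₁+j₂=1  j₁+j₂+J+1=7
(j₁±m₁, j₂±m₂, J±M) = (3,2,1,3,1,2)
P² = 48/35
sum k=0..1:
  [0] +1/12 = 1/12
  [1] −1/2 = -1/2
S = -5/12
C² = P²·S² = 5/21 ; C = -0.487950

-0.487950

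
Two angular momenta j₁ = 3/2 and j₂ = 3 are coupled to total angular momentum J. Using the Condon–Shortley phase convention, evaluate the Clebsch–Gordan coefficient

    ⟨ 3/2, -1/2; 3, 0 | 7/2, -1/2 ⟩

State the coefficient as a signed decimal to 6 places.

√[8·1!2!5!/9! · 1!2!3!3!3!4!] = √(384/7)
  +(−1)^0/∏(0,1,2,3,0,2)! = 1/24  (running 1/24)
  +(−1)^1/∏(1,0,1,2,1,3)! = -1/12  (running -1/24)
⟨..|..⟩ = √(384/7)·(-1/24) = -0.308607

-0.308607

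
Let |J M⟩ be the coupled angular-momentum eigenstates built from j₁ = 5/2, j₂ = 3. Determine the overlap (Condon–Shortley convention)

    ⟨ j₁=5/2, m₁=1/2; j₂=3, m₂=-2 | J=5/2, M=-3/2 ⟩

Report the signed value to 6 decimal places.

√[6·3!2!3!/9! · 3!2!1!5!1!4!] = √(288/7)
  +(−1)^0/∏(0,3,2,1,0,2)! = 1/24  (running 1/24)
  +(−1)^1/∏(1,2,1,0,1,3)! = -1/12  (running -1/24)
⟨..|..⟩ = √(288/7)·(-1/24) = -0.267261

-0.267261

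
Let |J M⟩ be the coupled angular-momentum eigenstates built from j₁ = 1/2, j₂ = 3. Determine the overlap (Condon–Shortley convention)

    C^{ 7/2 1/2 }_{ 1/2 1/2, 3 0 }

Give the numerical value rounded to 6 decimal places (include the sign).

+√(4/7) ≈ +0.755929

j₁+j₂−J=0  J+j₁−j₂=1  J−j₁+j₂=6  j₁+j₂+J+1=8
(j₁±m₁, j₂±m₂, J±M) = (1,0,3,3,4,3)
P² = 5184/7
sum k=0..0:
  [0] +1/36 = 1/36
S = 1/36
C² = P²·S² = 4/7 ; C = +0.755929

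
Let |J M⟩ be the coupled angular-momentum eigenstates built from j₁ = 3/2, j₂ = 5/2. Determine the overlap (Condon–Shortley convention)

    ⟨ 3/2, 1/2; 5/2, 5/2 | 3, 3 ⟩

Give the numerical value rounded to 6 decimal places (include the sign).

triangle: 1!·2!·4!/8! = 48/40320
(j±m)!: 2!·1!·5!·0!·6!·0! = 172800
prefactor² = (2J+1)·Δ·N² = 1440
  k=1: −1/(1!·0!·0!·4!·2!·0!) = -1/48
Σ = -1/48  ⇒  CG² = 1440·(-1/48)² = 5/8
CG = −√(5/8) = -0.790569

−√(5/8) = -0.790569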